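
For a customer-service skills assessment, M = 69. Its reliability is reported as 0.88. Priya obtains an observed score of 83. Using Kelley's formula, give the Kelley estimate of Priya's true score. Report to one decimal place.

T̂ = 0.88(83) + 0.12(69) = 73.04 + 8.28 = 81.32 → 81.3

81.3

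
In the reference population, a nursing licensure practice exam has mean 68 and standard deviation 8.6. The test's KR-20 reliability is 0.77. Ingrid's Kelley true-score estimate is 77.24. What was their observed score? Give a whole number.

80

T̂ = ρX + (1 − ρ)μ  ⇒  X = (T̂ − (1 − ρ)μ) / ρ
X = (77.24 − 0.23 × 68) / 0.77 = (77.24 − 15.64) / 0.77 = 61.60 / 0.77 = 80.00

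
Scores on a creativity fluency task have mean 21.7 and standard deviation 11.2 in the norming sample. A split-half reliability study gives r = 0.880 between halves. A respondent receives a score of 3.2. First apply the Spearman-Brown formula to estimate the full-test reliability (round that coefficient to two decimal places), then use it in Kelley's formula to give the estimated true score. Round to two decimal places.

Spearman-Brown: ρ = 2r/(1 + r) = 2(0.880)/(1 + 0.880) = 1.7600/1.880 = 0.9362 → 0.94
Kelley's formula gives T̂ = 0.94·3.2 + 0.06·21.7 = 3.008 + 1.302 = 4.310.

4.31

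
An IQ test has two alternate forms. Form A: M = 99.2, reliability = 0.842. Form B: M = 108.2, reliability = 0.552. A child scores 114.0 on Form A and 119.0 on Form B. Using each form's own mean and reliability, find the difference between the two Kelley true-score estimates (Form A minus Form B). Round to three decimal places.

T̂_A = 0.842(114.0) + 0.158(99.2) = 111.66160
T̂_B = 0.552(119.0) + 0.448(108.2) = 114.16160
T̂_A − T̂_B = -2.50000

-2.500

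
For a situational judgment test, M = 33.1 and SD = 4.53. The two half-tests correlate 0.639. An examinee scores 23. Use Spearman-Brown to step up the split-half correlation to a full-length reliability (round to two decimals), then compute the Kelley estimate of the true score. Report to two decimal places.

Spearman-Brown: ρ = 2r/(1 + r) = 2(0.639)/(1 + 0.639) = 1.2780/1.639 = 0.7797 → 0.78
T̂ = 0.78(23) + 0.22(33.1) = 17.94 + 7.282 = 25.222 → 25.22

25.22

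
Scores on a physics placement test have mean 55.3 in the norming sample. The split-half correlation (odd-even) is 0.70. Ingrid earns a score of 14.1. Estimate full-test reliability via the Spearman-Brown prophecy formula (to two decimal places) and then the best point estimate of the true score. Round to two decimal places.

Spearman-Brown: ρ = 2r/(1 + r) = 2(0.70)/(1 + 0.70) = 1.400/1.70 = 0.8235 → 0.82
T̂ = ρX + (1 − ρ)μ
  = 0.82 × 14.1 + 0.18 × 55.3
  = 11.562 + 9.954
  = 21.516
  ≈ 21.52

21.52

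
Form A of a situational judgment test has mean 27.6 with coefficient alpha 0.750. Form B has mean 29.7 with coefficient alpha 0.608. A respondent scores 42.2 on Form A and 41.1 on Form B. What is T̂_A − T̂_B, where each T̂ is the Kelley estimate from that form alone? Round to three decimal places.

T̂_A = 0.750(42.2) + 0.250(27.6) = 38.55000
T̂_B = 0.608(41.1) + 0.392(29.7) = 36.63120
T̂_A − T̂_B = 1.91880

1.919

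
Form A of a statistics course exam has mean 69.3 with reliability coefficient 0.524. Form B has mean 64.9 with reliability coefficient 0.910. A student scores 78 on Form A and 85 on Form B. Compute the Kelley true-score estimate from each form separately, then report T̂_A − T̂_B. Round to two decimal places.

T̂_A = 0.524(78) + 0.476(69.3) = 73.8588
T̂_B = 0.910(85) + 0.090(64.9) = 83.1910
T̂_A − T̂_B = -9.3322

-9.33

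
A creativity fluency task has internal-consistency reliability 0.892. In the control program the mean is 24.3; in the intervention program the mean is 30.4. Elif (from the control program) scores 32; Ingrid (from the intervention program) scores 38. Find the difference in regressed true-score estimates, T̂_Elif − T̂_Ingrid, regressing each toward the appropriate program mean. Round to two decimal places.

T̂_Elif = 0.892(32) + 0.108(24.3) = 31.1684
T̂_Ingrid = 0.892(38) + 0.108(30.4) = 37.1792
Difference = 31.1684 − 37.1792 = -6.0108

-6.01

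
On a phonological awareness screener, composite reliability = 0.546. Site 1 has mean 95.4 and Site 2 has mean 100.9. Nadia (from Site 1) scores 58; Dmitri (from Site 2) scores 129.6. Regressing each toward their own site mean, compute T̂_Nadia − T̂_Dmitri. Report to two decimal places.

-41.59

T̂_Nadia = 0.546(58) + 0.454(95.4) = 74.9796
T̂_Dmitri = 0.546(129.6) + 0.454(100.9) = 116.5702
Difference = 74.9796 − 116.5702 = -41.5906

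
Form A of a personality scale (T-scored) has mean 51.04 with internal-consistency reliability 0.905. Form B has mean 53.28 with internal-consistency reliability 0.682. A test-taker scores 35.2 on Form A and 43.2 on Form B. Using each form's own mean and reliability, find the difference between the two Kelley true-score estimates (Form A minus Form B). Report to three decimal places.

T̂_A = 0.905(35.2) + 0.095(51.04) = 36.70480
T̂_B = 0.682(43.2) + 0.318(53.28) = 46.40544
T̂_A − T̂_B = -9.70064

-9.701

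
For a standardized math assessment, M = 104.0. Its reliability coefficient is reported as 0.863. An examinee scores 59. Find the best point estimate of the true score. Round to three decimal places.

65.165

Kelley's formula gives T̂ = 0.863·59 + 0.137·104.0 = 50.917 + 14.2480 = 65.1650.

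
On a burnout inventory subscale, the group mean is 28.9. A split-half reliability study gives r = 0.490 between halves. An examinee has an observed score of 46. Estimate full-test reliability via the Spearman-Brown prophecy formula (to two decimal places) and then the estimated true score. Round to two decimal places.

40.19

Spearman-Brown: ρ = 2r/(1 + r) = 2(0.490)/(1 + 0.490) = 0.9800/1.490 = 0.6577 → 0.66
T̂ = 0.66(46) + 0.34(28.9) = 30.36 + 9.826 = 40.186 → 40.19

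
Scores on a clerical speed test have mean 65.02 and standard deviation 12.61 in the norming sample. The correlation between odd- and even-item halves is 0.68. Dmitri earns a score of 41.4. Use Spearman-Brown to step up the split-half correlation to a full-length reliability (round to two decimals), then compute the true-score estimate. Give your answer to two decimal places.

45.89

Spearman-Brown: ρ = 2r/(1 + r) = 2(0.68)/(1 + 0.68) = 1.360/1.68 = 0.8095 → 0.81
T̂ = 0.81(41.4) + 0.19(65.02) = 33.534 + 12.3538 = 45.888 → 45.89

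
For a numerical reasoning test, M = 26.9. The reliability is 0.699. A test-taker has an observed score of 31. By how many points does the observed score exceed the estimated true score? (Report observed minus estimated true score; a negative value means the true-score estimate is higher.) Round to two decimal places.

1.23

T̂ = ρX + (1 − ρ)μ
  = 0.699 × 31 + 0.301 × 26.9
  = 21.669 + 8.0969
  = 29.7659
  ≈ 29.766
X − T̂ = 31 − 29.766 = 1.234 → 1.23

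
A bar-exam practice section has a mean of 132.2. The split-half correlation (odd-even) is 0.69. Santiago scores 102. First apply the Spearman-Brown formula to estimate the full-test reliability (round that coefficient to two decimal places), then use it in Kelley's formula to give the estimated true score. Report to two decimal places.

Spearman-Brown: ρ = 2r/(1 + r) = 2(0.69)/(1 + 0.69) = 1.380/1.69 = 0.8166 → 0.82
T̂ = ρX + (1 − ρ)μ
  = 0.82 × 102 + 0.18 × 132.2
  = 83.64 + 23.796
  = 107.436
  ≈ 107.44

107.44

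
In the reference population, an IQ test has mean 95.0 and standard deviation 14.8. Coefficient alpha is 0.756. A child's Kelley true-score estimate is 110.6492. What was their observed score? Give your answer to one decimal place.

T̂ = ρX + (1 − ρ)μ  ⇒  X = (T̂ − (1 − ρ)μ) / ρ
X = (110.6492 − 0.244 × 95.0) / 0.756 = (110.6492 − 23.1800) / 0.756 = 87.4692 / 0.756 = 115.700

115.7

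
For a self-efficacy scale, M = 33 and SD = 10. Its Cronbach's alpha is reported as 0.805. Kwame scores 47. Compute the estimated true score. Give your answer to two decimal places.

Regress the observed score toward the mean by the unreliability: T̂ = 0.805·47 + 0.195·33 = 37.835 + 6.435 = 44.270.

44.27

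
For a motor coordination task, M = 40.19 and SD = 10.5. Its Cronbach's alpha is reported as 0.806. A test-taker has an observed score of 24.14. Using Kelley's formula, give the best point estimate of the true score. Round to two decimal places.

27.25

Weight the observed score by reliability and the mean by (1 − reliability): T̂ = 0.806·24.14 + 0.194·40.19 = 19.45684 + 7.79686 = 27.254.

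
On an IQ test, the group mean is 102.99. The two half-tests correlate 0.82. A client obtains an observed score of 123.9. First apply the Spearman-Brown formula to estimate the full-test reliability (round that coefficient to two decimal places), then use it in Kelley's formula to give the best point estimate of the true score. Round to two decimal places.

121.81

Spearman-Brown: ρ = 2r/(1 + r) = 2(0.82)/(1 + 0.82) = 1.640/1.82 = 0.9011 → 0.90
T̂ = ρX + (1 − ρ)μ
  = 0.90 × 123.9 + 0.10 × 102.99
  = 111.510 + 10.2990
  = 121.809
  ≈ 121.81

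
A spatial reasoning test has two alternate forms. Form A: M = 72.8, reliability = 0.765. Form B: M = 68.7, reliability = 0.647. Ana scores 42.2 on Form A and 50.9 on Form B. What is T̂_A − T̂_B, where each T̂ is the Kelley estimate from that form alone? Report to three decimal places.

T̂_A = 0.765(42.2) + 0.235(72.8) = 49.39100
T̂_B = 0.647(50.9) + 0.353(68.7) = 57.18340
T̂_A − T̂_B = -7.79240

-7.792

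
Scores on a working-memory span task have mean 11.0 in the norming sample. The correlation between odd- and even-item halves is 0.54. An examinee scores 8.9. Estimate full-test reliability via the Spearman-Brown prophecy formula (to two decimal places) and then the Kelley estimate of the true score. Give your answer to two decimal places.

Spearman-Brown: ρ = 2r/(1 + r) = 2(0.54)/(1 + 0.54) = 1.080/1.54 = 0.7013 → 0.70
T̂ = 0.70(8.9) + 0.30(11.0) = 6.230 + 3.300 = 9.530 → 9.53

9.53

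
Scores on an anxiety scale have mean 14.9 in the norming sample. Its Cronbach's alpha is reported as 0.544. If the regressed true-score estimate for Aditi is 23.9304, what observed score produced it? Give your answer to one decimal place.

T̂ = ρX + (1 − ρ)μ  ⇒  X = (T̂ − (1 − ρ)μ) / ρ
X = (23.9304 − 0.456 × 14.9) / 0.544 = (23.9304 − 6.7944) / 0.544 = 17.1360 / 0.544 = 31.500

31.5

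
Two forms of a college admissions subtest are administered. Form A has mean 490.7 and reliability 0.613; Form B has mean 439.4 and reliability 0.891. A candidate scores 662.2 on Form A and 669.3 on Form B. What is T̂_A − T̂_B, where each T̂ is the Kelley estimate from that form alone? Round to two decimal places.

T̂_A = 0.613(662.2) + 0.387(490.7) = 595.8295
T̂_B = 0.891(669.3) + 0.109(439.4) = 644.2409
T̂_A − T̂_B = -48.4114

-48.41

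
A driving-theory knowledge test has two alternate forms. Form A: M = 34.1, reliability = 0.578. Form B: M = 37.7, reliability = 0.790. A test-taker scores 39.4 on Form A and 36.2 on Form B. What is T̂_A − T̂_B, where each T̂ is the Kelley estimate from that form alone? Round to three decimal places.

T̂_A = 0.578(39.4) + 0.422(34.1) = 37.16340
T̂_B = 0.790(36.2) + 0.210(37.7) = 36.51500
T̂_A − T̂_B = 0.64840

0.648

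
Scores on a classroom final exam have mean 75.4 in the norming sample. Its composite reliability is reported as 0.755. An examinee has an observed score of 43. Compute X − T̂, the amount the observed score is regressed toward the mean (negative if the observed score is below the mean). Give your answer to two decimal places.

-7.94

Weight the observed score by reliability and the mean by (1 − reliability): T̂ = 0.755·43 + 0.245·75.4 = 32.465 + 18.4730 = 50.9380.
X − T̂ = 43 − 50.938 = -7.938 → -7.94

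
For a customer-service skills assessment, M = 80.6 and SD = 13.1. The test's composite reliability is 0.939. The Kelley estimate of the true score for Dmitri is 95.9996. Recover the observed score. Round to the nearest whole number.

97

T̂ = ρX + (1 − ρ)μ  ⇒  X = (T̂ − (1 − ρ)μ) / ρ
X = (95.9996 − 0.061 × 80.6) / 0.939 = (95.9996 − 4.9166) / 0.939 = 91.0830 / 0.939 = 97.00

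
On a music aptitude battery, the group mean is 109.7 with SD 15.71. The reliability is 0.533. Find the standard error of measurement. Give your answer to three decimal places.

10.736

SEM = SD · √(1 − ρ) = 15.71 × √0.467 = 15.71 × 0.6834 = 10.7358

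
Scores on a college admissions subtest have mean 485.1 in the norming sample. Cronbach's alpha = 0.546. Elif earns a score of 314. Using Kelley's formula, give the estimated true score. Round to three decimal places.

T̂ = ρX + (1 − ρ)μ
  = 0.546 × 314 + 0.454 × 485.1
  = 171.444 + 220.2354
  = 391.6794
  ≈ 391.679

391.679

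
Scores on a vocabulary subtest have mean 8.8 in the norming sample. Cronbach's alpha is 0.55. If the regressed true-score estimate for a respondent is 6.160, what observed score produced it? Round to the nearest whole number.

4

T̂ = ρX + (1 − ρ)μ  ⇒  X = (T̂ − (1 − ρ)μ) / ρ
X = (6.160 − 0.45 × 8.8) / 0.55 = (6.160 − 3.960) / 0.55 = 2.200 / 0.55 = 4.00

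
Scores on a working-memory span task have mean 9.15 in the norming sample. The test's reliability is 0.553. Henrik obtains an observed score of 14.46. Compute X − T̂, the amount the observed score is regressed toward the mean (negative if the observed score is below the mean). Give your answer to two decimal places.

T̂ = ρX + (1 − ρ)μ
  = 0.553 × 14.46 + 0.447 × 9.15
  = 7.99638 + 4.09005
  = 12.0864
  ≈ 12.086
X − T̂ = 14.46 − 12.086 = 2.374 → 2.37

2.37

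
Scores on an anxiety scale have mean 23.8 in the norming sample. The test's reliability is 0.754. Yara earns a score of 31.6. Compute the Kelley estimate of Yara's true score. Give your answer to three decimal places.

Regress the observed score toward the mean by the unreliability: T̂ = 0.754·31.6 + 0.246·23.8 = 23.8264 + 5.8548 = 29.6812.

29.681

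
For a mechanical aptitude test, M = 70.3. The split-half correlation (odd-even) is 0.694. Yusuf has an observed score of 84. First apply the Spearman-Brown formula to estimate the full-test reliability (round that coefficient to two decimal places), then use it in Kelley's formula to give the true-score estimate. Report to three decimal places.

Spearman-Brown: ρ = 2r/(1 + r) = 2(0.694)/(1 + 0.694) = 1.3880/1.694 = 0.8194 → 0.82
T̂ = 0.82(84) + 0.18(70.3) = 68.88 + 12.654 = 81.5340 → 81.534

81.534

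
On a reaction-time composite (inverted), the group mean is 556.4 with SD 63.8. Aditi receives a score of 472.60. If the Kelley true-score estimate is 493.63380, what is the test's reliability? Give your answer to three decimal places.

0.749

T̂ = ρX + (1 − ρ)μ  ⇒  T̂ − μ = ρ(X − μ)
ρ = (T̂ − μ)/(X − μ) = (493.63380 − 556.4) / (472.60 − 556.4) = -62.76620 / -83.80 = 0.74900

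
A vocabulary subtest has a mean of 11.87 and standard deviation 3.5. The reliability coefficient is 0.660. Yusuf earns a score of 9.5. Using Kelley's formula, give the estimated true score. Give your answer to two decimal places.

10.31

T̂ = 0.660(9.5) + 0.340(11.87) = 6.2700 + 4.03580 = 10.306 → 10.31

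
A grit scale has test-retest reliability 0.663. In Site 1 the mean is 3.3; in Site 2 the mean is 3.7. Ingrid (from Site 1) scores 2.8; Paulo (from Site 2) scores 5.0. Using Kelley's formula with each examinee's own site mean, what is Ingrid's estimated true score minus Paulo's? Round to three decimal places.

T̂_Ingrid = 0.663(2.8) + 0.337(3.3) = 2.96850
T̂_Paulo = 0.663(5.0) + 0.337(3.7) = 4.56190
Difference = 2.96850 − 4.56190 = -1.59340

-1.593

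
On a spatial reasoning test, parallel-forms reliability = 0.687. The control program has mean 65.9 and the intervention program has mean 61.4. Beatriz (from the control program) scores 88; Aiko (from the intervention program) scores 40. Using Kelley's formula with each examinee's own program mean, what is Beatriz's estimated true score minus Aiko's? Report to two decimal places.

T̂_Beatriz = 0.687(88) + 0.313(65.9) = 81.0827
T̂_Aiko = 0.687(40) + 0.313(61.4) = 46.6982
Difference = 81.0827 − 46.6982 = 34.3845

34.38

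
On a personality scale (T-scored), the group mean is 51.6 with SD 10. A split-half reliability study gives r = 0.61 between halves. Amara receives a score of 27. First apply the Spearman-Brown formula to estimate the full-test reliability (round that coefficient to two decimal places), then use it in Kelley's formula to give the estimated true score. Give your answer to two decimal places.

32.90

Spearman-Brown: ρ = 2r/(1 + r) = 2(0.61)/(1 + 0.61) = 1.220/1.61 = 0.7578 → 0.76
T̂ = ρX + (1 − ρ)μ
  = 0.76 × 27 + 0.24 × 51.6
  = 20.52 + 12.384
  = 32.904
  ≈ 32.90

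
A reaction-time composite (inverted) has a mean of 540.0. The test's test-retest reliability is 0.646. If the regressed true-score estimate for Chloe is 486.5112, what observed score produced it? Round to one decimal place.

457.2

T̂ = ρX + (1 − ρ)μ  ⇒  X = (T̂ − (1 − ρ)μ) / ρ
X = (486.5112 − 0.354 × 540.0) / 0.646 = (486.5112 − 191.1600) / 0.646 = 295.3512 / 0.646 = 457.200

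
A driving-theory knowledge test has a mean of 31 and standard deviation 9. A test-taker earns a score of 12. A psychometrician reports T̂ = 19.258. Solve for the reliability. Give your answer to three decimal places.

0.618

T̂ = ρX + (1 − ρ)μ  ⇒  T̂ − μ = ρ(X − μ)
ρ = (T̂ − μ)/(X − μ) = (19.258 − 31) / (12 − 31) = -11.742 / -19.0 = 0.61800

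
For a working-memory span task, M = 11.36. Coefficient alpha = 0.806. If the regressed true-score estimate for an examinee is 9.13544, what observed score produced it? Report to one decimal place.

8.6

T̂ = ρX + (1 − ρ)μ  ⇒  X = (T̂ − (1 − ρ)μ) / ρ
X = (9.13544 − 0.194 × 11.36) / 0.806 = (9.13544 − 2.20384) / 0.806 = 6.93160 / 0.806 = 8.600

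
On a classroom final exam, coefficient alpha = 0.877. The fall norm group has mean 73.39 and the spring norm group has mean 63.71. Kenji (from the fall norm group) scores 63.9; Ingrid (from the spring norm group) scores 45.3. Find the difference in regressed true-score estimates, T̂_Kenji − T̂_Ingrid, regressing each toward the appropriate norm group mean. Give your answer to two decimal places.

17.50

T̂_Kenji = 0.877(63.9) + 0.123(73.39) = 65.0673
T̂_Ingrid = 0.877(45.3) + 0.123(63.71) = 47.5644
Difference = 65.0673 − 47.5644 = 17.5028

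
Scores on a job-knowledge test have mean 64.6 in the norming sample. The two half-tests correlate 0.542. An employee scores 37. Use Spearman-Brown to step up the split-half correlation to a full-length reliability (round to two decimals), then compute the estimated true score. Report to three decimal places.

45.280

Spearman-Brown: ρ = 2r/(1 + r) = 2(0.542)/(1 + 0.542) = 1.0840/1.542 = 0.7030 → 0.70
Regress the observed score toward the mean by the unreliability: T̂ = 0.70·37 + 0.30·64.6 = 25.90 + 19.380 = 45.2800.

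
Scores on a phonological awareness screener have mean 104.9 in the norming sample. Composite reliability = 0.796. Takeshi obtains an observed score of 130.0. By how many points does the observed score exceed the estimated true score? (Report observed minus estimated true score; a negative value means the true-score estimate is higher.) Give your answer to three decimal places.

T̂ = 0.796(130.0) + 0.204(104.9) = 103.4800 + 21.3996 = 124.87960 → 124.8796
X − T̂ = 130.0 − 124.8796 = 5.1204 → 5.120

5.120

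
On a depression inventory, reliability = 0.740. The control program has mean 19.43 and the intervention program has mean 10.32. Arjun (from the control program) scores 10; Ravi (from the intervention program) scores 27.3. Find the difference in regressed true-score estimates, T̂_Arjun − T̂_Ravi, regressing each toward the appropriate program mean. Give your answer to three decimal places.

-10.433

T̂_Arjun = 0.740(10) + 0.260(19.43) = 12.45180
T̂_Ravi = 0.740(27.3) + 0.260(10.32) = 22.88520
Difference = 12.45180 − 22.88520 = -10.43340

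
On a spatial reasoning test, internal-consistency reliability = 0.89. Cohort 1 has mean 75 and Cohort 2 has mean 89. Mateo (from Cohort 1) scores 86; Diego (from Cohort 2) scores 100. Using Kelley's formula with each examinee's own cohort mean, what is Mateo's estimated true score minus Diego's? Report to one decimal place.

T̂_Mateo = 0.89(86) + 0.11(75) = 84.790
T̂_Diego = 0.89(100) + 0.11(89) = 98.790
Difference = 84.790 − 98.790 = -14.000

-14.0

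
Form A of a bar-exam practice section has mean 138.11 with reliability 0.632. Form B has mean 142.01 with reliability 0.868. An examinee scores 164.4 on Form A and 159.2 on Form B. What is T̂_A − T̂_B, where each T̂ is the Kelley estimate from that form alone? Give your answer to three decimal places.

T̂_A = 0.632(164.4) + 0.368(138.11) = 154.72528
T̂_B = 0.868(159.2) + 0.132(142.01) = 156.93092
T̂_A − T̂_B = -2.20564

-2.206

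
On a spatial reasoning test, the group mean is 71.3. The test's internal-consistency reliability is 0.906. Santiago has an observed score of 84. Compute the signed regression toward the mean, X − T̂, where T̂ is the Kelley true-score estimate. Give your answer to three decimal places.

T̂ = 0.906(84) + 0.094(71.3) = 76.104 + 6.7022 = 82.80620 → 82.8062
X − T̂ = 84 − 82.8062 = 1.1938 → 1.194

1.194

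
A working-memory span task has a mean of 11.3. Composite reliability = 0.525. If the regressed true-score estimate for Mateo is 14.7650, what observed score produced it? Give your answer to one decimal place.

17.9

T̂ = ρX + (1 − ρ)μ  ⇒  X = (T̂ − (1 − ρ)μ) / ρ
X = (14.7650 − 0.475 × 11.3) / 0.525 = (14.7650 − 5.3675) / 0.525 = 9.3975 / 0.525 = 17.900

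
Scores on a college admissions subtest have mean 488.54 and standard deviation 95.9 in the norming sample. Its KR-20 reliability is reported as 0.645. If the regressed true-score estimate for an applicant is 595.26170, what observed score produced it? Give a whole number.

T̂ = ρX + (1 − ρ)μ  ⇒  X = (T̂ − (1 − ρ)μ) / ρ
X = (595.26170 − 0.355 × 488.54) / 0.645 = (595.26170 − 173.43170) / 0.645 = 421.83000 / 0.645 = 654.00

654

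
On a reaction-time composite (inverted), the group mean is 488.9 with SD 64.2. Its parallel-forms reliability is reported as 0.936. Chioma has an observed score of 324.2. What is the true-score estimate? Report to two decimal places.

334.74

T̂ = 0.936(324.2) + 0.064(488.9) = 303.4512 + 31.2896 = 334.741 → 334.74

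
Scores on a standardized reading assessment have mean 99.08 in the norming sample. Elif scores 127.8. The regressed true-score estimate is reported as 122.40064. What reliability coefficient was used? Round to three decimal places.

0.812

T̂ = ρX + (1 − ρ)μ  ⇒  T̂ − μ = ρ(X − μ)
ρ = (T̂ − μ)/(X − μ) = (122.40064 − 99.08) / (127.8 − 99.08) = 23.32064 / 28.72 = 0.81200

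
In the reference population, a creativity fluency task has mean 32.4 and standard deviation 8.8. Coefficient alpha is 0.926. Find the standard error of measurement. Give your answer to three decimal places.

SEM = SD · √(1 − ρ) = 8.8 × √0.074 = 8.8 × 0.2720 = 2.3939

2.394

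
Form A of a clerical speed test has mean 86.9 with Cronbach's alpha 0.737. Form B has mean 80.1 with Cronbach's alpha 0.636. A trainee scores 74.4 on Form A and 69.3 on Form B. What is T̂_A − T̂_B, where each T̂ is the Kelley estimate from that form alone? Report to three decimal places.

4.456

T̂_A = 0.737(74.4) + 0.263(86.9) = 77.68750
T̂_B = 0.636(69.3) + 0.364(80.1) = 73.23120
T̂_A − T̂_B = 4.45630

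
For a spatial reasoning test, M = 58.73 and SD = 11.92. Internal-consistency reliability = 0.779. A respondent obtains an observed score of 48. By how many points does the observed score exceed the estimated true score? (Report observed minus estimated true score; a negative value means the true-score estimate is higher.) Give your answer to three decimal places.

Weight the observed score by reliability and the mean by (1 − reliability): T̂ = 0.779·48 + 0.221·58.73 = 37.392 + 12.97933 = 50.37133.
X − T̂ = 48 − 50.3713 = -2.3713 → -2.371

-2.371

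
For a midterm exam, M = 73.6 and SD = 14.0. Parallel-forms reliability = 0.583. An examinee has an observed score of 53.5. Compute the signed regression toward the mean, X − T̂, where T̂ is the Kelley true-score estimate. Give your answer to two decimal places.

Kelley's formula gives T̂ = 0.583·53.5 + 0.417·73.6 = 31.1905 + 30.6912 = 61.8817.
X − T̂ = 53.5 − 61.882 = -8.382 → -8.38

-8.38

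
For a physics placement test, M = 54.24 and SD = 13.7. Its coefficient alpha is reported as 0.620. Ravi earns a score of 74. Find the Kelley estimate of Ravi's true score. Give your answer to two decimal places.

Weight the observed score by reliability and the mean by (1 − reliability): T̂ = 0.620·74 + 0.380·54.24 = 45.880 + 20.61120 = 66.491.

66.49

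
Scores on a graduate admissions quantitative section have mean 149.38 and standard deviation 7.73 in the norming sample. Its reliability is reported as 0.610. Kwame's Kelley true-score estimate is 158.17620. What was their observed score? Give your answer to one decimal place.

163.8

T̂ = ρX + (1 − ρ)μ  ⇒  X = (T̂ − (1 − ρ)μ) / ρ
X = (158.17620 − 0.390 × 149.38) / 0.610 = (158.17620 − 58.25820) / 0.610 = 99.91800 / 0.610 = 163.800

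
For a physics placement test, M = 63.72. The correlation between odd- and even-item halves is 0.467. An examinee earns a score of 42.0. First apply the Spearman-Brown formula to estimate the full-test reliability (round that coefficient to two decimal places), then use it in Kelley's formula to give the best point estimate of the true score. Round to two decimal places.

Spearman-Brown: ρ = 2r/(1 + r) = 2(0.467)/(1 + 0.467) = 0.9340/1.467 = 0.6367 → 0.64
Weight the observed score by reliability and the mean by (1 − reliability): T̂ = 0.64·42.0 + 0.36·63.72 = 26.880 + 22.9392 = 49.819.

49.82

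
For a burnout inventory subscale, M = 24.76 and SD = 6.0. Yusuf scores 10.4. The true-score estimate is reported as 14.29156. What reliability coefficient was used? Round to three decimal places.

T̂ = ρX + (1 − ρ)μ  ⇒  T̂ − μ = ρ(X − μ)
ρ = (T̂ − μ)/(X − μ) = (14.29156 − 24.76) / (10.4 − 24.76) = -10.46844 / -14.36 = 0.72900

0.729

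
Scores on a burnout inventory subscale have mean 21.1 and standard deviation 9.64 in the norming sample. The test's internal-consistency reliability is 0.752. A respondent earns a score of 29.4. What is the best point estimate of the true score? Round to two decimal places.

T̂ = 0.752(29.4) + 0.248(21.1) = 22.1088 + 5.2328 = 27.342 → 27.34

27.34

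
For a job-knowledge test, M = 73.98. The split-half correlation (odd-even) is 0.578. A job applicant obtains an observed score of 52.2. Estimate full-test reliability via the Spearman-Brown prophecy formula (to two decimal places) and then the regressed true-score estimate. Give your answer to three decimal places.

Spearman-Brown: ρ = 2r/(1 + r) = 2(0.578)/(1 + 0.578) = 1.1560/1.578 = 0.7326 → 0.73
Kelley's formula gives T̂ = 0.73·52.2 + 0.27·73.98 = 38.106 + 19.9746 = 58.0806.

58.081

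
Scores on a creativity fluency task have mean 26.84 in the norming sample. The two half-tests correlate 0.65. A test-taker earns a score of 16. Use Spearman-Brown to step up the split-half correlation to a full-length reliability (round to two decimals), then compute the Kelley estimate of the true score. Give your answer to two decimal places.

18.28

Spearman-Brown: ρ = 2r/(1 + r) = 2(0.65)/(1 + 0.65) = 1.300/1.65 = 0.7879 → 0.79
T̂ = 0.79(16) + 0.21(26.84) = 12.64 + 5.6364 = 18.276 → 18.28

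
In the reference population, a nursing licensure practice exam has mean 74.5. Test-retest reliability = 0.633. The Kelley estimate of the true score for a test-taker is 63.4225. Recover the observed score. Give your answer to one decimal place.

T̂ = ρX + (1 − ρ)μ  ⇒  X = (T̂ − (1 − ρ)μ) / ρ
X = (63.4225 − 0.367 × 74.5) / 0.633 = (63.4225 − 27.3415) / 0.633 = 36.0810 / 0.633 = 57.000

57.0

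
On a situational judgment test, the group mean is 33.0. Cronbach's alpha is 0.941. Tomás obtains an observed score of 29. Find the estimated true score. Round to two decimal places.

Regress the observed score toward the mean by the unreliability: T̂ = 0.941·29 + 0.059·33.0 = 27.289 + 1.9470 = 29.236.

29.24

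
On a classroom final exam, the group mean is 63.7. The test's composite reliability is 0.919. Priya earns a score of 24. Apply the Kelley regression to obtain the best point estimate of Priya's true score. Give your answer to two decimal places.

27.22

T̂ = ρX + (1 − ρ)μ
  = 0.919 × 24 + 0.081 × 63.7
  = 22.056 + 5.1597
  = 27.216
  ≈ 27.22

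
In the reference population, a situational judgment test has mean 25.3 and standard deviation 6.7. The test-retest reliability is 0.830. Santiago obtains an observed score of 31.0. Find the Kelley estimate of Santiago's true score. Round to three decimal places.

30.031

T̂ = ρX + (1 − ρ)μ
  = 0.830 × 31.0 + 0.170 × 25.3
  = 25.7300 + 4.3010
  = 30.0310
  ≈ 30.031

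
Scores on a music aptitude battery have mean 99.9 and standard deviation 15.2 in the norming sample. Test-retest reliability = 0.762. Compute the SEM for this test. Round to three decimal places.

7.415

SEM = SD · √(1 − ρ) = 15.2 × √0.238 = 15.2 × 0.4879 = 7.4154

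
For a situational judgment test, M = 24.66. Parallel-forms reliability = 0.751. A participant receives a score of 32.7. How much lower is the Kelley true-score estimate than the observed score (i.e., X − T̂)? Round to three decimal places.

2.002

T̂ = ρX + (1 − ρ)μ
  = 0.751 × 32.7 + 0.249 × 24.66
  = 24.5577 + 6.14034
  = 30.69804
  ≈ 30.6980
X − T̂ = 32.7 − 30.6980 = 2.0020 → 2.002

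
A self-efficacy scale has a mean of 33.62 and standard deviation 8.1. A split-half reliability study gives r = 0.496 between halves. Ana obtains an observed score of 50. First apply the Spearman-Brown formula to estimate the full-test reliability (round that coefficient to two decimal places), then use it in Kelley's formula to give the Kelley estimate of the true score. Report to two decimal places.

44.43

Spearman-Brown: ρ = 2r/(1 + r) = 2(0.496)/(1 + 0.496) = 0.9920/1.496 = 0.6631 → 0.66
T̂ = ρX + (1 − ρ)μ
  = 0.66 × 50 + 0.34 × 33.62
  = 33.00 + 11.4308
  = 44.431
  ≈ 44.43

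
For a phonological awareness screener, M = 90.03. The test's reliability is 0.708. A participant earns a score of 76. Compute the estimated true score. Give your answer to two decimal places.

80.10

T̂ = 0.708(76) + 0.292(90.03) = 53.808 + 26.28876 = 80.097 → 80.10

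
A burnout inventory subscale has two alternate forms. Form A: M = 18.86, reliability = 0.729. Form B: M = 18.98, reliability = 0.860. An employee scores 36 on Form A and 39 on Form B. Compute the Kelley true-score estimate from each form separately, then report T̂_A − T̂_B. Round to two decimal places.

T̂_A = 0.729(36) + 0.271(18.86) = 31.3551
T̂_B = 0.860(39) + 0.140(18.98) = 36.1972
T̂_A − T̂_B = -4.8421

-4.84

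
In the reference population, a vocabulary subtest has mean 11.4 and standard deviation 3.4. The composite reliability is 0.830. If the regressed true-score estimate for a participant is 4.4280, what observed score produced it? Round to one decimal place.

3.0

T̂ = ρX + (1 − ρ)μ  ⇒  X = (T̂ − (1 − ρ)μ) / ρ
X = (4.4280 − 0.170 × 11.4) / 0.830 = (4.4280 − 1.9380) / 0.830 = 2.4900 / 0.830 = 3.000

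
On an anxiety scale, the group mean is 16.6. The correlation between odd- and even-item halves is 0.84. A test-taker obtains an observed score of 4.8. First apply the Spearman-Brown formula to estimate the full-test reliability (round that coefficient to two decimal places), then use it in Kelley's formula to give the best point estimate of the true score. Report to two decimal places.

5.86

Spearman-Brown: ρ = 2r/(1 + r) = 2(0.84)/(1 + 0.84) = 1.680/1.84 = 0.9130 → 0.91
T̂ = ρX + (1 − ρ)μ
  = 0.91 × 4.8 + 0.09 × 16.6
  = 4.368 + 1.494
  = 5.862
  ≈ 5.86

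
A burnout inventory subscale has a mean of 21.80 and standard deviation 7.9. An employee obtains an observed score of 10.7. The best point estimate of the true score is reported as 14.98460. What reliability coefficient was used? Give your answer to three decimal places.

0.614

T̂ = ρX + (1 − ρ)μ  ⇒  T̂ − μ = ρ(X − μ)
ρ = (T̂ − μ)/(X − μ) = (14.98460 − 21.80) / (10.7 − 21.80) = -6.81540 / -11.10 = 0.61400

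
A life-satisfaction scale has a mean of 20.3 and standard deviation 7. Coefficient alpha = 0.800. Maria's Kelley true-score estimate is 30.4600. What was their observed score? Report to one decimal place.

33.0

T̂ = ρX + (1 − ρ)μ  ⇒  X = (T̂ − (1 − ρ)μ) / ρ
X = (30.4600 − 0.200 × 20.3) / 0.800 = (30.4600 − 4.0600) / 0.800 = 26.4000 / 0.800 = 33.000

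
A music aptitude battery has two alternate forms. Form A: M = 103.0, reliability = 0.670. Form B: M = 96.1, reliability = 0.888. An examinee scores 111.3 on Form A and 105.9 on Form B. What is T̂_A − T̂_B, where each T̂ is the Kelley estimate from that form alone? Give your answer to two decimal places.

3.76

T̂_A = 0.670(111.3) + 0.330(103.0) = 108.5610
T̂_B = 0.888(105.9) + 0.112(96.1) = 104.8024
T̂_A − T̂_B = 3.7586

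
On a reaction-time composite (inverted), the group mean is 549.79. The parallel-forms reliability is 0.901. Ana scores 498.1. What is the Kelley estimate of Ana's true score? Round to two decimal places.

T̂ = 0.901(498.1) + 0.099(549.79) = 448.7881 + 54.42921 = 503.217 → 503.22

503.22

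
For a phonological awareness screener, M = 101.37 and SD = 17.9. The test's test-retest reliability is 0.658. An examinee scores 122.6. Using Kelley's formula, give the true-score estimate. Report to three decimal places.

Regress the observed score toward the mean by the unreliability: T̂ = 0.658·122.6 + 0.342·101.37 = 80.6708 + 34.66854 = 115.3393.

115.339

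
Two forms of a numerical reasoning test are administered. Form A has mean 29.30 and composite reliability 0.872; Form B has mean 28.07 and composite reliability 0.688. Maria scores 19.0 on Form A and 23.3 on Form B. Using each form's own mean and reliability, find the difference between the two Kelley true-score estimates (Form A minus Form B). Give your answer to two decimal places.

-4.47

T̂_A = 0.872(19.0) + 0.128(29.30) = 20.3184
T̂_B = 0.688(23.3) + 0.312(28.07) = 24.7882
T̂_A − T̂_B = -4.4698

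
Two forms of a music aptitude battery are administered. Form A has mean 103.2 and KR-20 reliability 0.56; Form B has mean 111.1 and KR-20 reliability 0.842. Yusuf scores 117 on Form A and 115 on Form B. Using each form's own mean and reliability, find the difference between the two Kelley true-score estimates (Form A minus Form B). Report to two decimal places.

T̂_A = 0.56(117) + 0.44(103.2) = 110.9280
T̂_B = 0.842(115) + 0.158(111.1) = 114.3838
T̂_A − T̂_B = -3.4558

-3.46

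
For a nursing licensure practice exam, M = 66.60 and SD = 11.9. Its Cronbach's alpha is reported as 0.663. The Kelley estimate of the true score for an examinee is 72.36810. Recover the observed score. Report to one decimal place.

75.3

T̂ = ρX + (1 − ρ)μ  ⇒  X = (T̂ − (1 − ρ)μ) / ρ
X = (72.36810 − 0.337 × 66.60) / 0.663 = (72.36810 − 22.44420) / 0.663 = 49.92390 / 0.663 = 75.300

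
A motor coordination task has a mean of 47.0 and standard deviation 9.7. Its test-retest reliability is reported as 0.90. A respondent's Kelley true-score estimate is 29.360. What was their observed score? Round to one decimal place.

T̂ = ρX + (1 − ρ)μ  ⇒  X = (T̂ − (1 − ρ)μ) / ρ
X = (29.360 − 0.10 × 47.0) / 0.90 = (29.360 − 4.700) / 0.90 = 24.660 / 0.90 = 27.400

27.4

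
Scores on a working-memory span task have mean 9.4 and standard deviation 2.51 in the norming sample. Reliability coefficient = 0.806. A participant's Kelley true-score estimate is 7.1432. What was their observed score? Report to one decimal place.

T̂ = ρX + (1 − ρ)μ  ⇒  X = (T̂ − (1 − ρ)μ) / ρ
X = (7.1432 − 0.194 × 9.4) / 0.806 = (7.1432 − 1.8236) / 0.806 = 5.3196 / 0.806 = 6.600

6.6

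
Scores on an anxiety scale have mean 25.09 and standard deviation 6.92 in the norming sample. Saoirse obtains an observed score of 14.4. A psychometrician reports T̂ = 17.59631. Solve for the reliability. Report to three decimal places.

0.701

T̂ = ρX + (1 − ρ)μ  ⇒  T̂ − μ = ρ(X − μ)
ρ = (T̂ − μ)/(X − μ) = (17.59631 − 25.09) / (14.4 − 25.09) = -7.49369 / -10.69 = 0.70100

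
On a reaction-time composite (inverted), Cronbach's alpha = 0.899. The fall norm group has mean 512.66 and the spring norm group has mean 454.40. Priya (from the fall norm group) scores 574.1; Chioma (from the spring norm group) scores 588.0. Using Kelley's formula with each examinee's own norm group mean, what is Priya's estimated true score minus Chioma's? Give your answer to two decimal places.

-6.61

T̂_Priya = 0.899(574.1) + 0.101(512.66) = 567.8946
T̂_Chioma = 0.899(588.0) + 0.101(454.40) = 574.5064
Difference = 567.8946 − 574.5064 = -6.6118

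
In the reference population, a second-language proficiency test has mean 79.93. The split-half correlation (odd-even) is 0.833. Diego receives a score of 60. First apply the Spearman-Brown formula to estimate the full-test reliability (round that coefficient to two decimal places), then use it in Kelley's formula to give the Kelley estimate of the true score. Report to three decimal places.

Spearman-Brown: ρ = 2r/(1 + r) = 2(0.833)/(1 + 0.833) = 1.6660/1.833 = 0.9089 → 0.91
T̂ = ρX + (1 − ρ)μ
  = 0.91 × 60 + 0.09 × 79.93
  = 54.60 + 7.1937
  = 61.7937
  ≈ 61.794

61.794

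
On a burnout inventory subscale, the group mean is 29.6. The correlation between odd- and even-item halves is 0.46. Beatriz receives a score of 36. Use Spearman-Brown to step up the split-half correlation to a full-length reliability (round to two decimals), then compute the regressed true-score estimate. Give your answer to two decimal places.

Spearman-Brown: ρ = 2r/(1 + r) = 2(0.46)/(1 + 0.46) = 0.920/1.46 = 0.6301 → 0.63
Regress the observed score toward the mean by the unreliability: T̂ = 0.63·36 + 0.37·29.6 = 22.68 + 10.952 = 33.632.

33.63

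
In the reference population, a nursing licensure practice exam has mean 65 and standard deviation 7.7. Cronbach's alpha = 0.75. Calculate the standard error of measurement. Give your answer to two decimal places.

3.85

SEM = SD · √(1 − ρ) = 7.7 × √0.25 = 7.7 × 0.5000 = 3.850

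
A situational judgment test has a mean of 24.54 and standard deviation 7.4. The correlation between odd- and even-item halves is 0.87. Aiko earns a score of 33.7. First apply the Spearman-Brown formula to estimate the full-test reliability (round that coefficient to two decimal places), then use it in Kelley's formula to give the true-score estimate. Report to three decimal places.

Spearman-Brown: ρ = 2r/(1 + r) = 2(0.87)/(1 + 0.87) = 1.740/1.87 = 0.9305 → 0.93
Weight the observed score by reliability and the mean by (1 − reliability): T̂ = 0.93·33.7 + 0.07·24.54 = 31.341 + 1.7178 = 33.0588.

33.059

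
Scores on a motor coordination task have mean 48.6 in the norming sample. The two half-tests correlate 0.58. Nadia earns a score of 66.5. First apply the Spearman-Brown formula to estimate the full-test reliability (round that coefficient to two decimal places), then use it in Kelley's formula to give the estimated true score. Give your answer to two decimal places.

Spearman-Brown: ρ = 2r/(1 + r) = 2(0.58)/(1 + 0.58) = 1.160/1.58 = 0.7342 → 0.73
T̂ = 0.73(66.5) + 0.27(48.6) = 48.545 + 13.122 = 61.667 → 61.67

61.67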